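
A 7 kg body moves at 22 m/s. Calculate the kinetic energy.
KE = ½mv² = ½(7)(22)² = 1694.0 J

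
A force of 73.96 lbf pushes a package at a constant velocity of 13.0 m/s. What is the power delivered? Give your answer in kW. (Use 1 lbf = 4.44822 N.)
Convert to SI: F = 328.99 N, v = 13.0 m/s
P = Fv = (328.99)(13.0) = 4276.87 W = 4.277 kW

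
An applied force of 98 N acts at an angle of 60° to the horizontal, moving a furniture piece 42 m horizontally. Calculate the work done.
W = F·d·cosθ = (98)(42)cos(60°) = 2058 J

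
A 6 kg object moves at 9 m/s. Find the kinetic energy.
KE = ½mv² = ½(6)(9)² = 243.0 J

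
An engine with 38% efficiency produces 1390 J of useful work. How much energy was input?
W_in = W_out/η = 1390/0.38 = 3658 J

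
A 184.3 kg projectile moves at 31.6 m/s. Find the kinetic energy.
KE = ½mv² = ½(184.3)(31.6)² = 92020 J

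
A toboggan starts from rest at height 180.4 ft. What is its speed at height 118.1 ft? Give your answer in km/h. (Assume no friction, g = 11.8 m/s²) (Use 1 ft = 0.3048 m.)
Convert to SI: h₁−h₂ = 18.989 m
mgh₁ = mgh₂ + ½mv² ⇒ v = √(2g(h₁−h₂)) = √(2·11.8·18.989) = 21.1693 m/s = 76.21 km/h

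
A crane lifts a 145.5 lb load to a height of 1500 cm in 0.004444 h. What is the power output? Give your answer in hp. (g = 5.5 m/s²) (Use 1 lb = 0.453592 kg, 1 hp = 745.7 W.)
Convert to SI: m = 65.9976 kg, h = 15.0 m, t = 15.9984 s
P = mgh/t = (65.9976)(5.5)(15.0)/15.9984 = 340.334 W = 0.4564 hp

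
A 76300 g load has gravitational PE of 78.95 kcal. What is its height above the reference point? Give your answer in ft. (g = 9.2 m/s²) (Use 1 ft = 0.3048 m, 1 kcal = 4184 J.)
Convert to SI: m = 76.3 kg, PE = 330327 J
h = PE/(mg) = 330327/(76.3·9.2) = 470.578 m = 1544 ft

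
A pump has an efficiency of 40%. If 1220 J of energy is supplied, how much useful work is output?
W_out = η·W_in = 0.4·1220 = 488.0 J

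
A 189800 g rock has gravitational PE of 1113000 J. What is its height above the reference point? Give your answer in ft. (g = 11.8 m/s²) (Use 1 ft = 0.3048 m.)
Convert to SI: m = 189.8 kg, PE = 1113000 J
h = PE/(mg) = 1113000/(189.8·11.8) = 496.955 m = 1630 ft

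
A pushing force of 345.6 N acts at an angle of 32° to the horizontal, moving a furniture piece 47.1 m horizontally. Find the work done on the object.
W = F·d·cosθ = (345.6)(47.1)cos(32°) = 13800 J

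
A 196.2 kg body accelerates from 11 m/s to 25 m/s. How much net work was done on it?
W = ΔKE = ½m(v₂² − v₁²) = ½(196.2)(25² − 11²) = 49442.4 J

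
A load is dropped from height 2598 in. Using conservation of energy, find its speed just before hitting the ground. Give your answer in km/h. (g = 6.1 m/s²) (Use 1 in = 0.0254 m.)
Convert to SI: h = 65.9892 m
mgh = ½mv² ⇒ v = √(2gh) = √(2·6.1·65.9892) = 28.3737 m/s = 102.1 km/h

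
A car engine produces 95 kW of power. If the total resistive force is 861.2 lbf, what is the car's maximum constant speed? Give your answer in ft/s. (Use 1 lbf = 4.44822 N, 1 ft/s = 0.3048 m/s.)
Convert to SI: F = 3830.81 N
P = Fv ⇒ v = P/F = 95000 W/3830.81 N = 24.799 m/s = 81.36 ft/s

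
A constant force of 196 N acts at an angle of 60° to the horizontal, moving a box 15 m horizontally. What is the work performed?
W = F·d·cosθ = (196)(15)cos(60°) = 1470 J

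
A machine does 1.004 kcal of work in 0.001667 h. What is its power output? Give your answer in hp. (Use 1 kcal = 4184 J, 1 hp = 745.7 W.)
Convert to SI: W = 4200.74 J, t = 6.0012 s
P = W/t = 4200.74/6.0012 = 699.983 W = 0.9387 hp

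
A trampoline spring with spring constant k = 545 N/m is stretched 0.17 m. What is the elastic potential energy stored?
PE = ½kx² = ½(545)(0.17)² = 7.875 J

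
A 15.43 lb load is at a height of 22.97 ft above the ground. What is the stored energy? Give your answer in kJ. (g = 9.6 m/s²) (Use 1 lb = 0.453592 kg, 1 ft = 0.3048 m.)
Convert to SI: m = 6.99892 kg, h = 7.00126 m
PE = mgh = (6.99892)(9.6)(7.00126) = 470.412 J = 0.4704 kJ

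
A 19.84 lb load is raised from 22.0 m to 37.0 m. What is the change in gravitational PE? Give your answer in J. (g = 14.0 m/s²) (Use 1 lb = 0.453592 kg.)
Convert to SI: m = 8.99927 kg, Δh = 15.0 m
ΔPE = mgΔh = (8.99927)(14.0)(15.0) = 1890 J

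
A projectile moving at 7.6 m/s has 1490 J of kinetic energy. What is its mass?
m = 2·KE/v² = 2·1490/(7.6)² = 51.59 kg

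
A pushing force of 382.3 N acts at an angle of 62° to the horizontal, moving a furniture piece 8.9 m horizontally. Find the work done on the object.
W = F·d·cosθ = (382.3)(8.9)cos(62°) = 1597 J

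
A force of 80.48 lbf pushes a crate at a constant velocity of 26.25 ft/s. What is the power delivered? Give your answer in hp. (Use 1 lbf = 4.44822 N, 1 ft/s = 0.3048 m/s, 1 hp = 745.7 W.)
Convert to SI: F = 357.993 N, v = 8.001 m/s
P = Fv = (357.993)(8.001) = 2864.3 W = 3.841 hp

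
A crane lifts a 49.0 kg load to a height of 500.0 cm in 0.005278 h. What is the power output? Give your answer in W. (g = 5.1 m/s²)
Convert to SI: m = 49.0 kg, h = 5.0 m, t = 19.0008 s
P = mgh/t = (49.0)(5.1)(5.0)/19.0008 = 65.76 W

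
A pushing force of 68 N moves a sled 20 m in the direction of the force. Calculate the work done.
W = F·d = (68)(20) = 1360 J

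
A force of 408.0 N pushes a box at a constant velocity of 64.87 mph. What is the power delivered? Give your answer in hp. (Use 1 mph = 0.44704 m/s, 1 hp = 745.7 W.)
Convert to SI: F = 408.0 N, v = 28.9995 m/s
P = Fv = (408.0)(28.9995) = 11831.8 W = 15.87 hp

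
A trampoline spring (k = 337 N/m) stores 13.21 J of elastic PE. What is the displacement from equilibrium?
x = √(2·PE/k) = √(2·13.21/337) = 0.28 m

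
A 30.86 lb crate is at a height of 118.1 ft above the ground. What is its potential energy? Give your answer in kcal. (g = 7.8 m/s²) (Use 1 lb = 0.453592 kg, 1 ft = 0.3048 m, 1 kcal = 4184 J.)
Convert to SI: m = 13.9978 kg, h = 35.9969 m
PE = mgh = (13.9978)(7.8)(35.9969) = 3930.26 J = 0.9394 kcal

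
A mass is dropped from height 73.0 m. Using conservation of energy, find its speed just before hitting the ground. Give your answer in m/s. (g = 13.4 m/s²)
mgh = ½mv² ⇒ v = √(2gh) = √(2·13.4·73.0) = 44.23 m/s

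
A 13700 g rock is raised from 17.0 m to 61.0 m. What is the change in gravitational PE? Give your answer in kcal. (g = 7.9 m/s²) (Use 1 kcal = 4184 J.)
Convert to SI: m = 13.7 kg, Δh = 44.0 m
ΔPE = mgΔh = (13.7)(7.9)(44.0) = 4762.12 J = 1.138 kcal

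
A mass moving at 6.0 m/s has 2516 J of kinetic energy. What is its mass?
m = 2·KE/v² = 2·2516/(6.0)² = 139.8 kg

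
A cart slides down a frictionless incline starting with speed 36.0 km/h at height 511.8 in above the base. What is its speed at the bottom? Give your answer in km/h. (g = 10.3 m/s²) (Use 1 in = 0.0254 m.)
Convert to SI: v₀ = 10.0 m/s, h = 12.9997 m
½mv₀² + mgh = ½mv² ⇒ v = √(v₀² + 2gh) = √(10.0² + 2·10.3·12.9997) = 19.178 m/s = 69.04 km/h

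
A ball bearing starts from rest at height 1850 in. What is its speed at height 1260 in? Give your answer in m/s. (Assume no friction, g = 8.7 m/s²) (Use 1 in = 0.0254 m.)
Convert to SI: h₁−h₂ = 14.986 m
mgh₁ = mgh₂ + ½mv² ⇒ v = √(2g(h₁−h₂)) = √(2·8.7·14.986) = 16.15 m/s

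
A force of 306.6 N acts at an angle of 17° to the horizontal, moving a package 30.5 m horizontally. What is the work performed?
W = F·d·cosθ = (306.6)(30.5)cos(17°) = 8943 J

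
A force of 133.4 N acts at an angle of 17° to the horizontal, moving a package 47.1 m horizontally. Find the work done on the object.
W = F·d·cosθ = (133.4)(47.1)cos(17°) = 6009 J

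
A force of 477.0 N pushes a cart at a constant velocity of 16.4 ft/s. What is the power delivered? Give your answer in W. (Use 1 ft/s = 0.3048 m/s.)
Convert to SI: F = 477.0 N, v = 4.99872 m/s
P = Fv = (477.0)(4.99872) = 2384 W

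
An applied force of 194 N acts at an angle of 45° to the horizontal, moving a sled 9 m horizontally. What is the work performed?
W = F·d·cosθ = (194)(9)cos(45°) = 1235 J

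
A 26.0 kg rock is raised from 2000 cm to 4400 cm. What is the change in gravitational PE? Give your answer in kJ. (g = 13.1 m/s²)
Convert to SI: m = 26.0 kg, Δh = 24.0 m
ΔPE = mgΔh = (26.0)(13.1)(24.0) = 8174.4 J = 8.174 kJ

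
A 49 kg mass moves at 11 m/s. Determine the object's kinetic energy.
KE = ½mv² = ½(49)(11)² = 2964.5 J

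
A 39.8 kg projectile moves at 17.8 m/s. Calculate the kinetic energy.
KE = ½mv² = ½(39.8)(17.8)² = 6305 J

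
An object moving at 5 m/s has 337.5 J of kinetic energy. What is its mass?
m = 2·KE/v² = 2·337.5/(5)² = 27.0 kg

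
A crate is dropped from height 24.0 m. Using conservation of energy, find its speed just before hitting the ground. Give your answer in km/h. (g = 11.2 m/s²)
mgh = ½mv² ⇒ v = √(2gh) = √(2·11.2·24.0) = 23.1862 m/s = 83.47 km/h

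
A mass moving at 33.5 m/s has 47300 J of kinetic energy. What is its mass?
m = 2·KE/v² = 2·47300/(33.5)² = 84.29 kg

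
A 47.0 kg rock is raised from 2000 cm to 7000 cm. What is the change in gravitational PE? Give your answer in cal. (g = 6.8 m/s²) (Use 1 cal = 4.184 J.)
Convert to SI: m = 47.0 kg, Δh = 50.0 m
ΔPE = mgΔh = (47.0)(6.8)(50.0) = 15980.0 J = 3819 cal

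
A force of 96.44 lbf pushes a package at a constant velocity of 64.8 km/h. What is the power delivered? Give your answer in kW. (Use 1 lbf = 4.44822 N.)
Convert to SI: F = 428.986 N, v = 18.0 m/s
P = Fv = (428.986)(18.0) = 7721.75 W = 7.722 kW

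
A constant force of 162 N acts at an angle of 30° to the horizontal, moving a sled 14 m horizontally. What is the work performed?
W = F·d·cosθ = (162)(14)cos(30°) = 1964 J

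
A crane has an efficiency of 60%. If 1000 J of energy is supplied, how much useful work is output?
W_out = η·W_in = 0.6·1000 = 600.0 J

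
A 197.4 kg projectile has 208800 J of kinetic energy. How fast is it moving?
v = √(2·KE/m) = √(2·208800/197.4) = 45.99 m/s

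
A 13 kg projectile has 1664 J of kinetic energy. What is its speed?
v = √(2·KE/m) = √(2·1664/13) = 16.0 m/s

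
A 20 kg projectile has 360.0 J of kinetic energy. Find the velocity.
v = √(2·KE/m) = √(2·360.0/20) = 6.0 m/s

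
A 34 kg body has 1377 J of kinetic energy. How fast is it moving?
v = √(2·KE/m) = √(2·1377/34) = 9.0 m/s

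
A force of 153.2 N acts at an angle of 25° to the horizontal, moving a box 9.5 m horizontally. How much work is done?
W = F·d·cosθ = (153.2)(9.5)cos(25°) = 1319 J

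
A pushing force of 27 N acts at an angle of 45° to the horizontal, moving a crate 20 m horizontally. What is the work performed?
W = F·d·cosθ = (27)(20)cos(45°) = 381.8 J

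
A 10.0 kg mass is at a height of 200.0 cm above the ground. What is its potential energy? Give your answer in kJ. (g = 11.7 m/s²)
Convert to SI: m = 10.0 kg, h = 2.0 m
PE = mgh = (10.0)(11.7)(2.0) = 234.0 J = 0.234 kJ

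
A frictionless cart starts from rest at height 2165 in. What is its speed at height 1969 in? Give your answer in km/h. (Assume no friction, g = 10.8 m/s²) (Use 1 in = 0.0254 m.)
Convert to SI: h₁−h₂ = 4.9784 m
mgh₁ = mgh₂ + ½mv² ⇒ v = √(2g(h₁−h₂)) = √(2·10.8·4.9784) = 10.3698 m/s = 37.33 km/h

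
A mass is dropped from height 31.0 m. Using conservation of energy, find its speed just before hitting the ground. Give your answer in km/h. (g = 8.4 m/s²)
mgh = ½mv² ⇒ v = √(2gh) = √(2·8.4·31.0) = 22.821 m/s = 82.16 km/h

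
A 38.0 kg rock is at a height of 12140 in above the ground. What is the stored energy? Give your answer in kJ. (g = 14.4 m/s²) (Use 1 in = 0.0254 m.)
Convert to SI: m = 38.0 kg, h = 308.356 m
PE = mgh = (38.0)(14.4)(308.356) = 168732 J = 168.7 kJ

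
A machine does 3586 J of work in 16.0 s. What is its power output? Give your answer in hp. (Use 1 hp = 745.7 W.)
P = W/t = 3586.0/16.0 = 224.125 W = 0.3006 hp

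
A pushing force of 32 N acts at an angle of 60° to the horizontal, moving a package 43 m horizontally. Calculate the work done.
W = F·d·cosθ = (32)(43)cos(60°) = 688.0 J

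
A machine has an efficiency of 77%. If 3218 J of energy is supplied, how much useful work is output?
W_out = η·W_in = 0.77·3218 = 2477.86 J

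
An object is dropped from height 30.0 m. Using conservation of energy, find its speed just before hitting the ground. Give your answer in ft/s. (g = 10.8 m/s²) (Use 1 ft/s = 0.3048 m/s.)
mgh = ½mv² ⇒ v = √(2gh) = √(2·10.8·30.0) = 25.4558 m/s = 83.52 ft/s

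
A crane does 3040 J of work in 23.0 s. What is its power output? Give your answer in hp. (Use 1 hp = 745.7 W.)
P = W/t = 3040.0/23.0 = 132.174 W = 0.1772 hp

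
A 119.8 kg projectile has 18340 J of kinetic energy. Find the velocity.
v = √(2·KE/m) = √(2·18340/119.8) = 17.5 m/s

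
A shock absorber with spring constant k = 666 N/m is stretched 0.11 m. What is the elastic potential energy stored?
PE = ½kx² = ½(666)(0.11)² = 4.029 J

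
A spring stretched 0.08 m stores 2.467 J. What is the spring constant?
k = 2·PE/x² = 2·2.467/(0.08)² = 770.9 N/m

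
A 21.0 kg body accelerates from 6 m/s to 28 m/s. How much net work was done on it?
W = ΔKE = ½m(v₂² − v₁²) = ½(21.0)(28² − 6²) = 7854.0 J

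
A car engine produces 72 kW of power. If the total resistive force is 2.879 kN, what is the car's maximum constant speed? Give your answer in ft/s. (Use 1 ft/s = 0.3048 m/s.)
Convert to SI: F = 2879.0 N
P = Fv ⇒ v = P/F = 72000 W/2879.0 N = 25.0087 m/s = 82.05 ft/s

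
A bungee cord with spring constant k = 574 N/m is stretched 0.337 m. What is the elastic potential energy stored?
PE = ½kx² = ½(574)(0.337)² = 32.59 J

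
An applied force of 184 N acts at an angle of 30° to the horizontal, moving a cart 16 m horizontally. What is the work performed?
W = F·d·cosθ = (184)(16)cos(30°) = 2550 J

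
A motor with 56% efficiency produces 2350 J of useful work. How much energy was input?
W_in = W_out/η = 2350/0.56 = 4196 J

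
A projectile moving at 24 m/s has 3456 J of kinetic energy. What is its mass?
m = 2·KE/v² = 2·3456/(24)² = 12.0 kg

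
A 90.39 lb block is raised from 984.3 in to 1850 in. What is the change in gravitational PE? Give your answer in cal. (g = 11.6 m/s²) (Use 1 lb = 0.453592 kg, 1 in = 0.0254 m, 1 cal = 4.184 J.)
Convert to SI: m = 41.0002 kg, Δh = 21.9888 m
ΔPE = mgΔh = (41.0002)(11.6)(21.9888) = 10457.91 J = 2500 cal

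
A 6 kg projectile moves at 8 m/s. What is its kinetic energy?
KE = ½mv² = ½(6)(8)² = 192.0 J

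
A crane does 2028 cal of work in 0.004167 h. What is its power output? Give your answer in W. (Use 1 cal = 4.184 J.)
Convert to SI: W = 8485.15 J, t = 15.0012 s
P = W/t = 8485.15/15.0012 = 565.6 W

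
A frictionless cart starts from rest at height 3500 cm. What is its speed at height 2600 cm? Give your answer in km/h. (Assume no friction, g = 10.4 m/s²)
Convert to SI: h₁−h₂ = 9.0 m
mgh₁ = mgh₂ + ½mv² ⇒ v = √(2g(h₁−h₂)) = √(2·10.4·9.0) = 13.6821 m/s = 49.26 km/h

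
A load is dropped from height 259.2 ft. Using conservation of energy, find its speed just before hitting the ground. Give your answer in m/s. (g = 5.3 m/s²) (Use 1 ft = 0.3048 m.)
Convert to SI: h = 79.0042 m
mgh = ½mv² ⇒ v = √(2gh) = √(2·5.3·79.0042) = 28.94 m/s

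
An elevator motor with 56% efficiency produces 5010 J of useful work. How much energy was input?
W_in = W_out/η = 5010/0.56 = 8946 J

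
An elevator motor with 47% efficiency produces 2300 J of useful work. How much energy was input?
W_in = W_out/η = 2300/0.47 = 4894 J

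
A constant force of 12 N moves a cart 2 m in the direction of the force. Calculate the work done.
W = F·d = (12)(2) = 24.0 J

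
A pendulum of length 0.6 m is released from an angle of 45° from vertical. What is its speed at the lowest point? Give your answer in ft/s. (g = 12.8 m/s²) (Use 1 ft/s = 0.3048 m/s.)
h = L(1 − cosθ) = 0.6(1 − cos45°) = 0.175736 m
v = √(2gh) = √(2·12.8·0.175736) = 2.12105 m/s = 6.959 ft/s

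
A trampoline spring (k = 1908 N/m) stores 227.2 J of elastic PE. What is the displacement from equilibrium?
x = √(2·PE/k) = √(2·227.2/1908) = 0.488 m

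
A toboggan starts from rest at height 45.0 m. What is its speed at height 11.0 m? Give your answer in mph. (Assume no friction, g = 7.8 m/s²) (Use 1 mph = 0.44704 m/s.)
mgh₁ = mgh₂ + ½mv² ⇒ v = √(2g(h₁−h₂)) = √(2·7.8·34.0) = 23.0304 m/s = 51.52 mph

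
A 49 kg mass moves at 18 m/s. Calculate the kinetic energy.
KE = ½mv² = ½(49)(18)² = 7938.0 J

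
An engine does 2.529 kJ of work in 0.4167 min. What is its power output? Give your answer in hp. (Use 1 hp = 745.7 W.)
Convert to SI: W = 2529.0 J, t = 25.002 s
P = W/t = 2529.0/25.002 = 101.152 W = 0.1356 hp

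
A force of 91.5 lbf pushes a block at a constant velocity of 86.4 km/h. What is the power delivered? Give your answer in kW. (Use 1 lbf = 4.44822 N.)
Convert to SI: F = 407.012 N, v = 24.0 m/s
P = Fv = (407.012)(24.0) = 9768.29 W = 9.768 kW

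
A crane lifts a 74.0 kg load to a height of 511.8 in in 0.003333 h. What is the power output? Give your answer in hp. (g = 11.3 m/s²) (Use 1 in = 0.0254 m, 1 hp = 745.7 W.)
Convert to SI: m = 74.0 kg, h = 12.9997 m, t = 11.9988 s
P = mgh/t = (74.0)(11.3)(12.9997)/11.9988 = 905.954 W = 1.215 hp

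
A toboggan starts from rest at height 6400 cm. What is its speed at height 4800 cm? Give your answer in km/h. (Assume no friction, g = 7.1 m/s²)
Convert to SI: h₁−h₂ = 16.0 m
mgh₁ = mgh₂ + ½mv² ⇒ v = √(2g(h₁−h₂)) = √(2·7.1·16.0) = 15.0732 m/s = 54.26 km/h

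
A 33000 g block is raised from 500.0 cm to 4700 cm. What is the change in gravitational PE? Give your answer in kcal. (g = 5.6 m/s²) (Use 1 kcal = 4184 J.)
Convert to SI: m = 33.0 kg, Δh = 42.0 m
ΔPE = mgΔh = (33.0)(5.6)(42.0) = 7761.6 J = 1.855 kcal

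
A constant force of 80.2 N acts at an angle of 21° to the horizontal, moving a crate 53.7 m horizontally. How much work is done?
W = F·d·cosθ = (80.2)(53.7)cos(21°) = 4021 J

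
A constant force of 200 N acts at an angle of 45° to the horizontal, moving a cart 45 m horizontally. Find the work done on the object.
W = F·d·cosθ = (200)(45)cos(45°) = 6364 J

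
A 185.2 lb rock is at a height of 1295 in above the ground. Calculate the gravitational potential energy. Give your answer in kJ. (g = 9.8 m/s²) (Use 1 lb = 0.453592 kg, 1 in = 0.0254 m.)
Convert to SI: m = 84.0052 kg, h = 32.893 m
PE = mgh = (84.0052)(9.8)(32.893) = 27079.2 J = 27.08 kJ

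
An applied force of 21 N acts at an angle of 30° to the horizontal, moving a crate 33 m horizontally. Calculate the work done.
W = F·d·cosθ = (21)(33)cos(30°) = 600.2 J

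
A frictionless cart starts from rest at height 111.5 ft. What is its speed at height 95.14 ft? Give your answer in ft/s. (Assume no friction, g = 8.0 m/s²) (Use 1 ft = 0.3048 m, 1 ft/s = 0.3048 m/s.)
Convert to SI: h₁−h₂ = 4.98653 m
mgh₁ = mgh₂ + ½mv² ⇒ v = √(2g(h₁−h₂)) = √(2·8.0·4.98653) = 8.93221 m/s = 29.31 ft/s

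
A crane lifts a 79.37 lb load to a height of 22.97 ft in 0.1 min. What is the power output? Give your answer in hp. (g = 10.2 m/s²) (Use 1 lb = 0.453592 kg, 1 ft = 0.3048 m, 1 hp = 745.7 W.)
Convert to SI: m = 36.0016 kg, h = 7.00126 m, t = 6.0 s
P = mgh/t = (36.0016)(10.2)(7.00126)/6.0 = 428.496 W = 0.5746 hp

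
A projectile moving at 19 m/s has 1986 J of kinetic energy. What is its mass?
m = 2·KE/v² = 2·1986/(19)² = 11.0 kg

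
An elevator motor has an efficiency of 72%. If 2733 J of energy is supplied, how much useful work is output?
W_out = η·W_in = 0.72·2733 = 1967.76 J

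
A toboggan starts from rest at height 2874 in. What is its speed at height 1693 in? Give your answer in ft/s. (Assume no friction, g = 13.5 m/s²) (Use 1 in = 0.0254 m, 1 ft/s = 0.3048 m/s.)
Convert to SI: h₁−h₂ = 29.9974 m
mgh₁ = mgh₂ + ½mv² ⇒ v = √(2g(h₁−h₂)) = √(2·13.5·29.9974) = 28.4593 m/s = 93.37 ft/s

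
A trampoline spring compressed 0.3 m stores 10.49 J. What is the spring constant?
k = 2·PE/x² = 2·10.49/(0.3)² = 233.1 N/m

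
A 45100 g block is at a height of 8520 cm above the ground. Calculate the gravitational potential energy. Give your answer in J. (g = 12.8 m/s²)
Convert to SI: m = 45.1 kg, h = 85.2 m
PE = mgh = (45.1)(12.8)(85.2) = 49180 J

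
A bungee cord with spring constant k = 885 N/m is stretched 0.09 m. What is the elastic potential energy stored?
PE = ½kx² = ½(885)(0.09)² = 3.584 J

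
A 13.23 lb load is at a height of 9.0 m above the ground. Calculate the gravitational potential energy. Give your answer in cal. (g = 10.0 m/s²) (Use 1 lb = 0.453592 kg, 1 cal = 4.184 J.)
Convert to SI: m = 6.00102 kg, h = 9.0 m
PE = mgh = (6.00102)(10.0)(9.0) = 540.092 J = 129.1 cal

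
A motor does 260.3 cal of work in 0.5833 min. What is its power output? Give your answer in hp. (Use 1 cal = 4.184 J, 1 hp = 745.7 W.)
Convert to SI: W = 1089.1 J, t = 34.998 s
P = W/t = 1089.1/34.998 = 31.1188 W = 0.04173 hp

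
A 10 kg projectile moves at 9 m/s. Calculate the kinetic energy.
KE = ½mv² = ½(10)(9)² = 405.0 J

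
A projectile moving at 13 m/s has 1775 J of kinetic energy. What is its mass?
m = 2·KE/v² = 2·1775/(13)² = 21.01 kg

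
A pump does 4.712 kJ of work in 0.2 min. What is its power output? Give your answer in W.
Convert to SI: W = 4712.0 J, t = 12.0 s
P = W/t = 4712.0/12.0 = 392.7 W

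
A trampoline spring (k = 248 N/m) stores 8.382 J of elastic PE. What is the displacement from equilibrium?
x = √(2·PE/k) = √(2·8.382/248) = 0.26 m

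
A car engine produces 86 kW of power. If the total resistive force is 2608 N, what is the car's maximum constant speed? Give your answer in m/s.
P = Fv ⇒ v = P/F = 86000 W/2608.0 N = 32.98 m/s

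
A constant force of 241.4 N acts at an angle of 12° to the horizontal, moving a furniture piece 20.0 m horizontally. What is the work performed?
W = F·d·cosθ = (241.4)(20.0)cos(12°) = 4722 J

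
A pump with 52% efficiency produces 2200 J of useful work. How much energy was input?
W_in = W_out/η = 2200/0.52 = 4231 J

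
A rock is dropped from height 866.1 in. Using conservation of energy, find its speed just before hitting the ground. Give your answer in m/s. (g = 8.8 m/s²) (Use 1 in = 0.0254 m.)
Convert to SI: h = 21.9989 m
mgh = ½mv² ⇒ v = √(2gh) = √(2·8.8·21.9989) = 19.68 m/s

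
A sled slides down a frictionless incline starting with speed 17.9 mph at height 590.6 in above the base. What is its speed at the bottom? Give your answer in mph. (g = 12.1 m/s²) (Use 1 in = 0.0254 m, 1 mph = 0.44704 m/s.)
Convert to SI: v₀ = 8.00202 m/s, h = 15.0012 m
½mv₀² + mgh = ½mv² ⇒ v = √(v₀² + 2gh) = √(8.00202² + 2·12.1·15.0012) = 20.6655 m/s = 46.23 mph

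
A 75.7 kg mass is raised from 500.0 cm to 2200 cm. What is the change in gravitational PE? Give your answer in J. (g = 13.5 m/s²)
Convert to SI: m = 75.7 kg, Δh = 17.0 m
ΔPE = mgΔh = (75.7)(13.5)(17.0) = 17370 J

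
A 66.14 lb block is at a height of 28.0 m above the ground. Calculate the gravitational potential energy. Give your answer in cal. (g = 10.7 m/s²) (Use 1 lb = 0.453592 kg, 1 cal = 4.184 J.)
Convert to SI: m = 30.0006 kg, h = 28.0 m
PE = mgh = (30.0006)(10.7)(28.0) = 8988.17 J = 2148 cal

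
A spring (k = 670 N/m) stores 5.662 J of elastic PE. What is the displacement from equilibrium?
x = √(2·PE/k) = √(2·5.662/670) = 0.13 m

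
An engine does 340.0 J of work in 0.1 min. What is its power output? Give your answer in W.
Convert to SI: W = 340.0 J, t = 6.0 s
P = W/t = 340.0/6.0 = 56.67 W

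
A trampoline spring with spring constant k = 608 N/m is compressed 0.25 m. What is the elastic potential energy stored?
PE = ½kx² = ½(608)(0.25)² = 19.0 J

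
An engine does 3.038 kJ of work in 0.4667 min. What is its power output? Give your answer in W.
Convert to SI: W = 3038.0 J, t = 28.002 s
P = W/t = 3038.0/28.002 = 108.5 W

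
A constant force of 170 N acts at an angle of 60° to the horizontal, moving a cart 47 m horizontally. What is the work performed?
W = F·d·cosθ = (170)(47)cos(60°) = 3995 J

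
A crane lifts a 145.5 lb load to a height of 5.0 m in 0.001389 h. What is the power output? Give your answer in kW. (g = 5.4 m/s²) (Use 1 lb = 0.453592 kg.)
Convert to SI: m = 65.9976 kg, h = 5.0 m, t = 5.0004 s
P = mgh/t = (65.9976)(5.4)(5.0)/5.0004 = 356.359 W = 0.3564 kW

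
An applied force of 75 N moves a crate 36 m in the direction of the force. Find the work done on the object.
W = F·d = (75)(36) = 2700 J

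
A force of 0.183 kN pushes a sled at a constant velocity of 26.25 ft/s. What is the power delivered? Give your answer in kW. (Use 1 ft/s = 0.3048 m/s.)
Convert to SI: F = 183.0 N, v = 8.001 m/s
P = Fv = (183.0)(8.001) = 1464.18 W = 1.464 kW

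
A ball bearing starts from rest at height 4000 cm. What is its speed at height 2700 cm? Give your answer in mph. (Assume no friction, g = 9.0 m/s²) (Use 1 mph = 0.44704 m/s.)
Convert to SI: h₁−h₂ = 13.0 m
mgh₁ = mgh₂ + ½mv² ⇒ v = √(2g(h₁−h₂)) = √(2·9.0·13.0) = 15.2971 m/s = 34.22 mph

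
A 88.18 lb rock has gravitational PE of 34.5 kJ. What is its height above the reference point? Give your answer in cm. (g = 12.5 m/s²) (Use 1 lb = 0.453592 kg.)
Convert to SI: m = 39.9977 kg, PE = 34500.0 J
h = PE/(mg) = 34500.0/(39.9977·12.5) = 69.0039 m = 6900 cm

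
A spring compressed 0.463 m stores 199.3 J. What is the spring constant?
k = 2·PE/x² = 2·199.3/(0.463)² = 1859 N/m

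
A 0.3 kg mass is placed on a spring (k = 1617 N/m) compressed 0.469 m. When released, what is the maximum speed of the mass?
½kx² = ½mv² ⇒ v = x√(k/m) = (0.469)√(1617/0.3) = 34.43 m/s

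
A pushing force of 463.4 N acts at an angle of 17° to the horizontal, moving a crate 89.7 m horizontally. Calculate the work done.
W = F·d·cosθ = (463.4)(89.7)cos(17°) = 39750 J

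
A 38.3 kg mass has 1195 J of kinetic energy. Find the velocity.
v = √(2·KE/m) = √(2·1195/38.3) = 7.899 m/s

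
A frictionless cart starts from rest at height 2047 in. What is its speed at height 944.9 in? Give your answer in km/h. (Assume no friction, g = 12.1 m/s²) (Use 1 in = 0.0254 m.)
Convert to SI: h₁−h₂ = 27.9933 m
mgh₁ = mgh₂ + ½mv² ⇒ v = √(2g(h₁−h₂)) = √(2·12.1·27.9933) = 26.0277 m/s = 93.7 km/h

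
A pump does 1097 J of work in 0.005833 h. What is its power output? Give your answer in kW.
Convert to SI: W = 1097.0 J, t = 20.9988 s
P = W/t = 1097.0/20.9988 = 52.2411 W = 0.05224 kW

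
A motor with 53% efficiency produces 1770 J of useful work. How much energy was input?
W_in = W_out/η = 1770/0.53 = 3340 J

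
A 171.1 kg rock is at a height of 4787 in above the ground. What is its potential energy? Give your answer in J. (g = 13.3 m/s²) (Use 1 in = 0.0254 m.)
Convert to SI: m = 171.1 kg, h = 121.59 m
PE = mgh = (171.1)(13.3)(121.59) = 276700 J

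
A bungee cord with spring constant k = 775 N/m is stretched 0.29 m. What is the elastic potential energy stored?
PE = ½kx² = ½(775)(0.29)² = 32.59 J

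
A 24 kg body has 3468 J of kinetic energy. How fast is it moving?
v = √(2·KE/m) = √(2·3468/24) = 17.0 m/s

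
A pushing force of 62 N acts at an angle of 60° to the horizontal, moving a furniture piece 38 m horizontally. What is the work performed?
W = F·d·cosθ = (62)(38)cos(60°) = 1178 J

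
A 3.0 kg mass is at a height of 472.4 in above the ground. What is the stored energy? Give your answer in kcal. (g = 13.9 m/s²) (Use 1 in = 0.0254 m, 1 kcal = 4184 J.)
Convert to SI: m = 3.0 kg, h = 11.999 m
PE = mgh = (3.0)(13.9)(11.999) = 500.357 J = 0.1196 kcal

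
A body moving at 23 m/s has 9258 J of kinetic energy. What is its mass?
m = 2·KE/v² = 2·9258/(23)² = 35.0 kg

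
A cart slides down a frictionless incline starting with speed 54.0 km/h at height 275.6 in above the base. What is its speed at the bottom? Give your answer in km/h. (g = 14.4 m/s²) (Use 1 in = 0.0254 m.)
Convert to SI: v₀ = 15.0 m/s, h = 7.00024 m
½mv₀² + mgh = ½mv² ⇒ v = √(v₀² + 2gh) = √(15.0² + 2·14.4·7.00024) = 20.6545 m/s = 74.36 km/h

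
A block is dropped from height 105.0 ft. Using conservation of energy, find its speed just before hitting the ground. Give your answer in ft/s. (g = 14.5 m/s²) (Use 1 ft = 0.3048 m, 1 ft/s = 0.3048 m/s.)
Convert to SI: h = 32.004 m
mgh = ½mv² ⇒ v = √(2gh) = √(2·14.5·32.004) = 30.465 m/s = 99.95 ft/s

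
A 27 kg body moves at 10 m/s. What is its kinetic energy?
KE = ½mv² = ½(27)(10)² = 1350.0 J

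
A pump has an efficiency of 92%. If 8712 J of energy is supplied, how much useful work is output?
W_out = η·W_in = 0.92·8712 = 8015.04 J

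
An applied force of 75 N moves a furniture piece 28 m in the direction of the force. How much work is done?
W = F·d = (75)(28) = 2100 J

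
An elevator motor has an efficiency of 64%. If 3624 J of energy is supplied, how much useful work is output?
W_out = η·W_in = 0.64·3624 = 2319.36 J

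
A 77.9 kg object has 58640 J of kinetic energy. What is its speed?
v = √(2·KE/m) = √(2·58640/77.9) = 38.8 m/s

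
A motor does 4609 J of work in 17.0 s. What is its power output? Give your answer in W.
P = W/t = 4609.0/17.0 = 271.1 W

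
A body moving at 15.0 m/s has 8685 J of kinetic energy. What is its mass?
m = 2·KE/v² = 2·8685/(15.0)² = 77.2 kg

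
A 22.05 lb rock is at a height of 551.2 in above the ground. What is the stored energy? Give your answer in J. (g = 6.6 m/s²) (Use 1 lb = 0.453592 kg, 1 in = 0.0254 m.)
Convert to SI: m = 10.0017 kg, h = 14.0005 m
PE = mgh = (10.0017)(6.6)(14.0005) = 924.2 J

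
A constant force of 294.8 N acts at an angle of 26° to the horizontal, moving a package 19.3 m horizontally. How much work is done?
W = F·d·cosθ = (294.8)(19.3)cos(26°) = 5114 J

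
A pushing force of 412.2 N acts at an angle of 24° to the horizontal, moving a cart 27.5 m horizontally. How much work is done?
W = F·d·cosθ = (412.2)(27.5)cos(24°) = 10360 J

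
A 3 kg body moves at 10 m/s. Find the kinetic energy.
KE = ½mv² = ½(3)(10)² = 150.0 J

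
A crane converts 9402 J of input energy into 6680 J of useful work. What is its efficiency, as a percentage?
η = W_out/W_in = 6680/9402 = 71.05%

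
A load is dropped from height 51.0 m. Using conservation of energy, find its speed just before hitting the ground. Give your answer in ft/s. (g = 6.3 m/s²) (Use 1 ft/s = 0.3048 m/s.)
mgh = ½mv² ⇒ v = √(2gh) = √(2·6.3·51.0) = 25.3496 m/s = 83.17 ft/s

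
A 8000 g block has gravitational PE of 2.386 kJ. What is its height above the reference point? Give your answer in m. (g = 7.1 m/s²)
Convert to SI: m = 8.0 kg, PE = 2386.0 J
h = PE/(mg) = 2386.0/(8.0·7.1) = 42.01 m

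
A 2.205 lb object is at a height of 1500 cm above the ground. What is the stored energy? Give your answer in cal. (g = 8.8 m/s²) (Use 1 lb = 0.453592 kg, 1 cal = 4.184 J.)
Convert to SI: m = 1.00017 kg, h = 15.0 m
PE = mgh = (1.00017)(8.8)(15.0) = 132.022 J = 31.55 cal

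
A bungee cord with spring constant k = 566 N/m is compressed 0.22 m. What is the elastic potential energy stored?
PE = ½kx² = ½(566)(0.22)² = 13.7 J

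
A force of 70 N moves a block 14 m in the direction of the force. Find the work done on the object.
W = F·d = (70)(14) = 980.0 J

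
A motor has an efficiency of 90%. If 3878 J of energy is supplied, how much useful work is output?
W_out = η·W_in = 0.9·3878 = 3490.2 J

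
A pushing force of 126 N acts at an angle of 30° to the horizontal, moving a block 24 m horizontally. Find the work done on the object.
W = F·d·cosθ = (126)(24)cos(30°) = 2619 J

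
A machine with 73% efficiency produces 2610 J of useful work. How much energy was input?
W_in = W_out/η = 2610/0.73 = 3575 J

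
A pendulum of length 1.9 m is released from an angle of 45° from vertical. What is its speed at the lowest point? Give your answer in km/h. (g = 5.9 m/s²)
h = L(1 − cosθ) = 1.9(1 − cos45°) = 0.556497 m
v = √(2gh) = √(2·5.9·0.556497) = 2.56255 m/s = 9.225 km/h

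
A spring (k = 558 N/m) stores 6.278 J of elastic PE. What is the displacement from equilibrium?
x = √(2·PE/k) = √(2·6.278/558) = 0.15 m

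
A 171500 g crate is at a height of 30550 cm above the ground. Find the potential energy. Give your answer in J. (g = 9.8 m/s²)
Convert to SI: m = 171.5 kg, h = 305.5 m
PE = mgh = (171.5)(9.8)(305.5) = 513500 J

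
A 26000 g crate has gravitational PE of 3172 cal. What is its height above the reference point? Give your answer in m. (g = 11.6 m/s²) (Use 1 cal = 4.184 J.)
Convert to SI: m = 26.0 kg, PE = 13271.6 J
h = PE/(mg) = 13271.6/(26.0·11.6) = 44.0 m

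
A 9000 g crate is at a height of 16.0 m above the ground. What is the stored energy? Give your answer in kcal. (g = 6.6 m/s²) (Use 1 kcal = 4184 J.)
Convert to SI: m = 9.0 kg, h = 16.0 m
PE = mgh = (9.0)(6.6)(16.0) = 950.4 J = 0.2272 kcal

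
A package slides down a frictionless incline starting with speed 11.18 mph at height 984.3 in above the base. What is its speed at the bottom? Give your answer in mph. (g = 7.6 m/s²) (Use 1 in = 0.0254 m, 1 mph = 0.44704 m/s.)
Convert to SI: v₀ = 4.99791 m/s, h = 25.0012 m
½mv₀² + mgh = ½mv² ⇒ v = √(v₀² + 2gh) = √(4.99791² + 2·7.6·25.0012) = 20.1246 m/s = 45.02 mph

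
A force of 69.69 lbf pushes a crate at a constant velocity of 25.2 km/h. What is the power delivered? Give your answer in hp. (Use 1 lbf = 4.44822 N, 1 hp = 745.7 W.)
Convert to SI: F = 309.996 N, v = 7.0 m/s
P = Fv = (309.996)(7.0) = 2169.98 W = 2.91 hp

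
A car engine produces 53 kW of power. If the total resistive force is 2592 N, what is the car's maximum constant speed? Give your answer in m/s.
P = Fv ⇒ v = P/F = 53000 W/2592.0 N = 20.45 m/s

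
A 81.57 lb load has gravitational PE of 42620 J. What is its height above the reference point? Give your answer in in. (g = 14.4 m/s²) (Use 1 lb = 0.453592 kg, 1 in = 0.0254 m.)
Convert to SI: m = 36.9995 kg, PE = 42620.0 J
h = PE/(mg) = 42620.0/(36.9995·14.4) = 79.9936 m = 3149 in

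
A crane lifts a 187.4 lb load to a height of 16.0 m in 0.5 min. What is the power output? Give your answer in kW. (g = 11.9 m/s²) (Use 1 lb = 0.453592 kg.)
Convert to SI: m = 85.0031 kg, h = 16.0 m, t = 30.0 s
P = mgh/t = (85.0031)(11.9)(16.0)/30.0 = 539.487 W = 0.5395 kW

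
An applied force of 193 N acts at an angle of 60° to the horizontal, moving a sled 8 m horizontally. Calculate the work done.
W = F·d·cosθ = (193)(8)cos(60°) = 772.0 J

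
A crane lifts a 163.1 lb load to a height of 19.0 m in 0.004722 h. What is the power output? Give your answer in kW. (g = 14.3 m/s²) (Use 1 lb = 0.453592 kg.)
Convert to SI: m = 73.9809 kg, h = 19.0 m, t = 16.9992 s
P = mgh/t = (73.9809)(14.3)(19.0)/16.9992 = 1182.44 W = 1.182 kW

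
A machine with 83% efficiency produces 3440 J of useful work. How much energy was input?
W_in = W_out/η = 3440/0.83 = 4145 J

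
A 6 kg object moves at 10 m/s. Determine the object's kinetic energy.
KE = ½mv² = ½(6)(10)² = 300.0 J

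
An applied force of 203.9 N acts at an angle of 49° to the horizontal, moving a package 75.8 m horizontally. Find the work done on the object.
W = F·d·cosθ = (203.9)(75.8)cos(49°) = 10140 J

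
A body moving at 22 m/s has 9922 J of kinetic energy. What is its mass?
m = 2·KE/v² = 2·9922/(22)² = 41.0 kg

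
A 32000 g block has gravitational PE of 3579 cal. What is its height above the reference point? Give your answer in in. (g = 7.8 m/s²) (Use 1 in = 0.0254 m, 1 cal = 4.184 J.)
Convert to SI: m = 32.0 kg, PE = 14974.5 J
h = PE/(mg) = 14974.5/(32.0·7.8) = 59.9941 m = 2362 in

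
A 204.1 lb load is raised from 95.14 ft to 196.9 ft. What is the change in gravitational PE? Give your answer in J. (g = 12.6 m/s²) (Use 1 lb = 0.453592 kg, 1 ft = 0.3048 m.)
Convert to SI: m = 92.5781 kg, Δh = 31.0164 m
ΔPE = mgΔh = (92.5781)(12.6)(31.0164) = 36180 J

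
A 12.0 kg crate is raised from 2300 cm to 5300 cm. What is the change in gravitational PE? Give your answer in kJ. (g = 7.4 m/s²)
Convert to SI: m = 12.0 kg, Δh = 30.0 m
ΔPE = mgΔh = (12.0)(7.4)(30.0) = 2664.0 J = 2.664 kJ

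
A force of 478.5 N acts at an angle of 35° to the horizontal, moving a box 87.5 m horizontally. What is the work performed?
W = F·d·cosθ = (478.5)(87.5)cos(35°) = 34300 J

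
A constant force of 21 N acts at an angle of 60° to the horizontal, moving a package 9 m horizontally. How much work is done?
W = F·d·cosθ = (21)(9)cos(60°) = 94.5 J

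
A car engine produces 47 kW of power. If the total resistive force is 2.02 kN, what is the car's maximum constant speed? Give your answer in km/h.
Convert to SI: F = 2020.0 N
P = Fv ⇒ v = P/F = 47000 W/2020.0 N = 23.2673 m/s = 83.76 km/h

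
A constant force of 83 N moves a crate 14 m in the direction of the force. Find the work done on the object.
W = F·d = (83)(14) = 1162 J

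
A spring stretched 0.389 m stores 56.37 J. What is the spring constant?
k = 2·PE/x² = 2·56.37/(0.389)² = 745.0 N/m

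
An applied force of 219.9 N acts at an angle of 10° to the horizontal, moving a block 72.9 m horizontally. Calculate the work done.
W = F·d·cosθ = (219.9)(72.9)cos(10°) = 15790 J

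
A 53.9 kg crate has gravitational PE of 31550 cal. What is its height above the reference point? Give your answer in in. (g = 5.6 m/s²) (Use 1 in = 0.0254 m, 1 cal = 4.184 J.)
Convert to SI: m = 53.9 kg, PE = 132005 J
h = PE/(mg) = 132005/(53.9·5.6) = 437.335 m = 17220 in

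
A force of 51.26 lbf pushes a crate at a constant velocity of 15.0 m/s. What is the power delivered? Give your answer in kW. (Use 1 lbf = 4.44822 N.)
Convert to SI: F = 228.016 N, v = 15.0 m/s
P = Fv = (228.016)(15.0) = 3420.24 W = 3.42 kW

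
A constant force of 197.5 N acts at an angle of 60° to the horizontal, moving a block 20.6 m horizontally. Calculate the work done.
W = F·d·cosθ = (197.5)(20.6)cos(60°) = 2034 J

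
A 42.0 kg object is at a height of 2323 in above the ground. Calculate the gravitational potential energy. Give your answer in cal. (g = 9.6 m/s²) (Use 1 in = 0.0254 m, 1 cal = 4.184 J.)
Convert to SI: m = 42.0 kg, h = 59.0042 m
PE = mgh = (42.0)(9.6)(59.0042) = 23790.5 J = 5686 cal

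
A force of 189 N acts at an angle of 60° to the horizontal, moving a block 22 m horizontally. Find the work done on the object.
W = F·d·cosθ = (189)(22)cos(60°) = 2079 J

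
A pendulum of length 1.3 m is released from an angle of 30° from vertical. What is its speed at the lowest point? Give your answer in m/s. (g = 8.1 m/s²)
h = L(1 − cosθ) = 1.3(1 − cos30°) = 0.174167 m
v = √(2gh) = √(2·8.1·0.174167) = 1.68 m/s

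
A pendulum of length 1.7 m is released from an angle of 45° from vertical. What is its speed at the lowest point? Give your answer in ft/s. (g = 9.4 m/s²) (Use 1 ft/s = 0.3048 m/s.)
h = L(1 − cosθ) = 1.7(1 − cos45°) = 0.497918 m
v = √(2gh) = √(2·9.4·0.497918) = 3.05955 m/s = 10.04 ft/s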